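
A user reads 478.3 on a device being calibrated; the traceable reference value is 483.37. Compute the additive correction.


Correction = standard - reading
= 483.37 - 478.3
= 5.0700

5.0700


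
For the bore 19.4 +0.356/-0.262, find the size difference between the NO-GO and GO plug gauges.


GO = nominal - lower_tol (smallest hole = maximum material condition)
GO = 19.4 - 0.262 = 19.138
NO-GO = nominal + upper_tol (largest hole = least material condition)
NO-GO = 19.4 + 0.356 = 19.756
spread = NO-GO - GO = 19.756 - 19.138 = 0.6180

0.6180


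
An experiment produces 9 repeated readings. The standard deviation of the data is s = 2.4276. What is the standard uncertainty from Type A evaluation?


u_A = s / sqrt(n)
u_A = 2.4276 / sqrt(9)
u_A = 2.4276 / 3
u_A = 0.8092

0.8092


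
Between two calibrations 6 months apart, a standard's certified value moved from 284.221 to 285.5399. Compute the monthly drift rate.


rate = (v2 - v1) / months
= (285.5399 - 284.221) / 6
= 1.3189 / 6
= 0.2198

0.2198


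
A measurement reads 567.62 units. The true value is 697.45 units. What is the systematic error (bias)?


Systematic error = measured - true
= 567.62 - 697.45
= -129.8300

-129.8300


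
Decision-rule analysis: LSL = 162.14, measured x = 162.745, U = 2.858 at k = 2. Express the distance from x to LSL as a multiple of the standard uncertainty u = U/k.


u = U / k = 2.858 / 2 = 1.429
margin = |LSL - x| = |162.14 - 162.745| = 0.605
z = margin / u = 0.605 / 1.429
z = 0.4234

0.4234


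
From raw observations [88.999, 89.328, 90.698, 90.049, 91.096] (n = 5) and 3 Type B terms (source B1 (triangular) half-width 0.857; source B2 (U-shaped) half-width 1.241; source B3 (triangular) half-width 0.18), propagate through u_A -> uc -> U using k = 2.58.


mean = (88.999 + 89.328 + 90.698 + 90.049 + 91.096) / 5 = 90.034
s = sqrt(sum((x - mean)^2)/(n-1)) = 0.88580839
u_A = s / sqrt(n) = 0.88580839 / sqrt(5) = 0.39614556
u_B1 = 0.857 / sqrt(6) = 0.34986878
u_B2 = 1.241 / sqrt(2) = 0.87751952
u_B3 = 0.18 / sqrt(6) = 0.073484692
uc = sqrt(0.39614556^2 + 0.34986878^2 + 0.87751952^2 + 0.073484692^2) = 1.0270248
U = k * uc = 2.58 * 1.0270248
U = 2.6497

2.6497


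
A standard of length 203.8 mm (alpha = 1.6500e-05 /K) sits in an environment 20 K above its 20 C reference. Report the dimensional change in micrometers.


dL = L * alpha * dT
= 203.8 * 1.6500e-05 * 20
= 0.0672540 mm
dL_um = 0.0672540 * 1000 = 67.2540 um

67.2540


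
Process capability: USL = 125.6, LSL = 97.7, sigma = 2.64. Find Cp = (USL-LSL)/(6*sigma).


Cp = (USL - LSL) / (6 * sigma)
= (125.6 - 97.7) / (6 * 2.64)
= 27.9000 / 15.8400
= 1.7614

1.7614


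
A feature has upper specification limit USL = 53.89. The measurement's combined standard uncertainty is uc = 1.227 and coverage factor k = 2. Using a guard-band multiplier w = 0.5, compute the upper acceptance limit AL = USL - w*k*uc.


U = k * uc = 2 * 1.227 = 2.454
guard band g = w * U = 0.5 * 2.454 = 1.227
AL = USL - g = 53.89 - 1.227
AL = 52.6630

52.6630


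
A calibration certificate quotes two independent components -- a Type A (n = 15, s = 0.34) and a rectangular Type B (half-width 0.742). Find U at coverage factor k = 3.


u_A = s / sqrt(n) = 0.34 / sqrt(15) = 0.087787623
u_B = half_width / sqrt(3) = 0.742 / sqrt(3) = 0.4283939
uc = sqrt(u_A^2 + u_B^2) = sqrt(0.087787623^2 + 0.4283939^2) = 0.43729624
U = k * uc = 3 * 0.43729624
U = 1.3119

1.3119


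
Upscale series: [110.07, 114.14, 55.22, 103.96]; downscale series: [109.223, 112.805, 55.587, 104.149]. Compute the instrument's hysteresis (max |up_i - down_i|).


|110.07 - 109.223| = 0.8470
|114.14 - 112.805| = 1.3350
|55.22 - 55.587| = 0.3670
|103.96 - 104.149| = 0.1890
hysteresis = max(diffs) = 1.3350

1.3350


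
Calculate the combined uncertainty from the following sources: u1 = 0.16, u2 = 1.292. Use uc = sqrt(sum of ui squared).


uc = sqrt(0.16^2 + 1.292^2)
uc = sqrt(1.694864)
uc = 1.3019

1.3019


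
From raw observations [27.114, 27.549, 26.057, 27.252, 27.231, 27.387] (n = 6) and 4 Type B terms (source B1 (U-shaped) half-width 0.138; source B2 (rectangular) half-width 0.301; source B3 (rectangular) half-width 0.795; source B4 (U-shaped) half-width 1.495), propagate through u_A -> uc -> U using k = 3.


mean = (27.114 + 27.549 + 26.057 + 27.252 + 27.231 + 27.387) / 6 = 27.09833333
s = sqrt(sum((x - mean)^2)/(n-1)) = 0.53146276
u_A = s / sqrt(n) = 0.53146276 / sqrt(6) = 0.21696876
u_B1 = 0.138 / sqrt(2) = 0.097580736
u_B2 = 0.301 / sqrt(3) = 0.17378243
u_B3 = 0.795 / sqrt(3) = 0.45899346
u_B4 = 1.495 / sqrt(2) = 1.0571246
uc = sqrt(0.21696876^2 + 0.097580736^2 + 0.17378243^2 + 0.45899346^2 + 1.0571246^2) = 1.1895315
U = k * uc = 3 * 1.1895315
U = 3.5686

3.5686


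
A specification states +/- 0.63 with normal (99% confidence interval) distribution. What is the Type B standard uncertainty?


u_B = half_width / 2.576
u_B = 0.63 / 2.576
u_B = 0.2446

0.2446


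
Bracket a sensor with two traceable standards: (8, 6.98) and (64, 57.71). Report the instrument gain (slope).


slope = (y2 - y1) / (x2 - x1)
= (57.71 - 6.98) / (64 - 8)
= 50.7300 / 56
= 0.9059

0.9059


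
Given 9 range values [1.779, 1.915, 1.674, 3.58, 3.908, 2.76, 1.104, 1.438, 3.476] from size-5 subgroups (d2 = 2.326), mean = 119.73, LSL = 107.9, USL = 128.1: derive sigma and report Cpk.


R_bar = (1.779 + 1.915 + 1.674 + 3.58 + 3.908 + 2.76 + 1.104 + 1.438 + 3.476) / 9 = 2.4037778
sigma = R_bar / d2 = 2.4037778 / 2.326 = 1.0334384
Cp = (USL - LSL)/(6*sigma) = (128.1 - 107.9)/(6*1.0334384) = 3.2577
Cpu = (128.1 - 119.73)/(3*1.0334384) = 2.6997
Cpl = (119.73 - 107.9)/(3*1.0334384) = 3.8157
Cpk = min(Cpu, Cpl) = 2.6997

2.6997


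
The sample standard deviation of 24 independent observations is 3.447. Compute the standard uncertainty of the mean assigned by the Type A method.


u_A = s / sqrt(n)
u_A = 3.447 / sqrt(24)
u_A = 3.447 / 4.8989795
u_A = 0.7036

0.7036


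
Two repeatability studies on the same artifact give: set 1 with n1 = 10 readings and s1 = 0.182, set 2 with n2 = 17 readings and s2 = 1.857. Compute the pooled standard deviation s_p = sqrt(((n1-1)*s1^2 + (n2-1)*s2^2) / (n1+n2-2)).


s_p = sqrt(((n1-1)*s1^2 + (n2-1)*s2^2) / (n1+n2-2))
numerator = (10-1)*0.182^2 + (17-1)*1.857^2 = 0.298116 + 55.175184 = 55.4733
denominator = 10 + 17 - 2 = 25
s_p^2 = 55.4733 / 25 = 2.218932
s_p = sqrt(2.218932) = 1.4896

1.4896


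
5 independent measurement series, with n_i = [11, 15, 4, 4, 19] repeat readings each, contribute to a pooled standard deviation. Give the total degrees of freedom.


nu = sum_i (n_i - 1)
nu = ((11 - 1) + (15 - 1) + (4 - 1) + (4 - 1) + (19 - 1))
nu = 10 + 14 + 3 + 3 + 18
nu = 48

48


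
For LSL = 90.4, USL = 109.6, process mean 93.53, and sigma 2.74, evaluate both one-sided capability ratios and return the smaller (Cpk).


Cpu = (USL - mean) / (3*sigma) = (109.6 - 93.53) / (3*2.74) = 1.9550
Cpl = (mean - LSL) / (3*sigma) = (93.53 - 90.4) / (3*2.74) = 0.3808
Cpk = min(Cpu, Cpl) = 0.3808

0.3808


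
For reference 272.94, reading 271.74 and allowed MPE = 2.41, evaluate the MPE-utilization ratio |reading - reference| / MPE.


e = indication - reference = 271.74 - 272.94 = -1.2000
|e| = 1.2000
ratio = |e| / MPE = 1.2000 / 2.41
ratio = 0.4979

0.4979


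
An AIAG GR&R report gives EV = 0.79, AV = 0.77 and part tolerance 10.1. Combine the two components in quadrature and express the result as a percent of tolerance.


GRR = sqrt(EV^2 + AV^2) = sqrt(0.79^2 + 0.77^2) = 1.1031772
%GRR = GRR / tol * 100 = 1.1031772 / 10.1 * 100
%GRR = 10.9225

10.9225


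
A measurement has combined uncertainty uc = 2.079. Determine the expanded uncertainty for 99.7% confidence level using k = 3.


U = k * uc
U = 3 * 2.079
U = 6.2370

6.2370


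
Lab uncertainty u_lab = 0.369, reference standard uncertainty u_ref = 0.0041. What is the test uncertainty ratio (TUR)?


TUR = u_lab / u_ref
= 0.369 / 0.0041
= 90.0000

90.0000


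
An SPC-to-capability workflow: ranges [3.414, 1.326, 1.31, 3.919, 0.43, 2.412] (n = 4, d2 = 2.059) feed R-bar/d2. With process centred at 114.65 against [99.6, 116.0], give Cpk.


R_bar = (3.414 + 1.326 + 1.31 + 3.919 + 0.43 + 2.412) / 6 = 2.1351667
sigma = R_bar / d2 = 2.1351667 / 2.059 = 1.0369921
Cp = (USL - LSL)/(6*sigma) = (116.0 - 99.6)/(6*1.0369921) = 2.6358
Cpu = (116.0 - 114.65)/(3*1.0369921) = 0.4339
Cpl = (114.65 - 99.6)/(3*1.0369921) = 4.8377
Cpk = min(Cpu, Cpl) = 0.4339

0.4339


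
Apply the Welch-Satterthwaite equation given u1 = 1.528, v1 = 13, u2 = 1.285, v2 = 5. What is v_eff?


uc = sqrt(u1^2 + u2^2) = sqrt(1.528^2 + 1.285^2) = 1.9964992
v_eff = uc^4 / (u1^4/v1 + u2^4/v2)
= 1.9964992^4 / (1.528^4/13 + 1.285^4/5)
= 15.888268 / 0.96463313
v_eff = 16.4708

16.4708


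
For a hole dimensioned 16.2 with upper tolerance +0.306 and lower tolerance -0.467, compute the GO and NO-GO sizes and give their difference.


GO = nominal - lower_tol (smallest hole = maximum material condition)
GO = 16.2 - 0.467 = 15.733
NO-GO = nominal + upper_tol (largest hole = least material condition)
NO-GO = 16.2 + 0.306 = 16.506
spread = NO-GO - GO = 16.506 - 15.733 = 0.7730

0.7730


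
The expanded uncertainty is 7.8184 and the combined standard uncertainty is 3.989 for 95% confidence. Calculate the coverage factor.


k = U / uc
k = 7.8184 / 3.989
k = 1.96

1.96


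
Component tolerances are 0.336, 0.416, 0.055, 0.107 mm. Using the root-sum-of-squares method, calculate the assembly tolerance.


RSS = sqrt(0.336^2 + 0.416^2 + 0.055^2 + 0.107^2)
= sqrt(0.300426)
= 0.5481

0.5481


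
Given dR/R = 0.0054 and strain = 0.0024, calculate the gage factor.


GF = (dR/R) / epsilon
= 0.0054 / 0.0024
= 2.2500

2.2500


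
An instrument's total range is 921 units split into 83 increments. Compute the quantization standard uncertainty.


resolution = range / divisions
resolution = 921 / 83 = 11.096386
u_res = resolution / (2*sqrt(3))
u_res = 11.096386 / 3.4641016
u_res = 3.2033

3.2033


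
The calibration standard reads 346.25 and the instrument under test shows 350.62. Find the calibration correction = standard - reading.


Correction = standard - reading
= 346.25 - 350.62
= -4.3700

-4.3700


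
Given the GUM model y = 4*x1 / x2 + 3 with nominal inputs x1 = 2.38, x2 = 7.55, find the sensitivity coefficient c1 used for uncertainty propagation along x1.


y = 4*x1 / x2 + 3
dy/dx1 = 4/x2
Evaluate at x2 = 7.55: c1 = 4 / 7.55
c1 = 0.5298

0.5298


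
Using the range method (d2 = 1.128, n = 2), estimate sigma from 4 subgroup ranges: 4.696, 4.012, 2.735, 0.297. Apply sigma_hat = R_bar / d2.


R_bar = (4.696 + 4.012 + 2.735 + 0.297) / 4
R_bar = 11.74 / 4 = 2.935
sigma_hat = R_bar / d2 = 2.935 / 1.128 = 2.6020

2.6020


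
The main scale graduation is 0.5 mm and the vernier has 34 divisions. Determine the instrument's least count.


LC = MSD / n_div
= 0.5 / 34
= 0.0147

0.0147


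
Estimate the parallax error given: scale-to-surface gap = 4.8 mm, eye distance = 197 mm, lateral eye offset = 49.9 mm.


error = h * offset / d
= 4.8 * 49.9 / 197
= 1.2158

1.2158


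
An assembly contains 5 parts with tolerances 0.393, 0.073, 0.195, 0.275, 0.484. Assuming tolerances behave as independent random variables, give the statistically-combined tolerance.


RSS = sqrt(0.393^2 + 0.073^2 + 0.195^2 + 0.275^2 + 0.484^2)
= sqrt(0.507684)
= 0.7125

0.7125


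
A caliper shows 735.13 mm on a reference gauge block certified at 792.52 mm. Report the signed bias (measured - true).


Systematic error = measured - true
= 735.13 - 792.52
= -57.3900

-57.3900


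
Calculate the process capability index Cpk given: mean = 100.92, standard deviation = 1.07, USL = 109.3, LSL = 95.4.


Cpu = (USL - mean) / (3*sigma) = (109.3 - 100.92) / (3*1.07) = 2.6106
Cpl = (mean - LSL) / (3*sigma) = (100.92 - 95.4) / (3*1.07) = 1.7196
Cpk = min(Cpu, Cpl) = 1.7196

1.7196


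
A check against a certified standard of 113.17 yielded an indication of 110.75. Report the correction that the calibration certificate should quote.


Correction = standard - reading
= 113.17 - 110.75
= 2.4200

2.4200


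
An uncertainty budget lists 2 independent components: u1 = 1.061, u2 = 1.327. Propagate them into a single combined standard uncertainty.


uc = sqrt(1.061^2 + 1.327^2)
uc = sqrt(2.88665)
uc = 1.6990

1.6990


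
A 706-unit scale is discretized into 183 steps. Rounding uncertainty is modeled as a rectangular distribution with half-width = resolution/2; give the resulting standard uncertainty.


resolution = range / divisions
resolution = 706 / 183 = 3.8579235
u_res = resolution / (2*sqrt(3))
u_res = 3.8579235 / 3.4641016
u_res = 1.1137

1.1137


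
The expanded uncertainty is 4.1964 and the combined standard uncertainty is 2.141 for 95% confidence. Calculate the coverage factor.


k = U / uc
k = 4.1964 / 2.141
k = 1.96

1.96


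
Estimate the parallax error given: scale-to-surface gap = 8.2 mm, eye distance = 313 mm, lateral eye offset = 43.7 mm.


error = h * offset / d
= 8.2 * 43.7 / 313
= 1.1449

1.1449


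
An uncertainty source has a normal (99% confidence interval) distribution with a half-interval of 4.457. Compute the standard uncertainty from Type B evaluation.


u_B = half_width / 2.576
u_B = 4.457 / 2.576
u_B = 1.7302

1.7302


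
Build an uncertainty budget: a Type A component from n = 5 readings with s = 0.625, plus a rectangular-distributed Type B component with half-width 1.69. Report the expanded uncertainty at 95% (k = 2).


u_A = s / sqrt(n) = 0.625 / sqrt(5) = 0.2795085
u_B = half_width / sqrt(3) = 1.69 / sqrt(3) = 0.97572195
uc = sqrt(u_A^2 + u_B^2) = sqrt(0.2795085^2 + 0.97572195^2) = 1.0149672
U = k * uc = 2 * 1.0149672
U = 2.0299

2.0299


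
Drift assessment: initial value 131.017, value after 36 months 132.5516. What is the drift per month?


rate = (v2 - v1) / months
= (132.5516 - 131.017) / 36
= 1.5346 / 36
= 0.0426

0.0426


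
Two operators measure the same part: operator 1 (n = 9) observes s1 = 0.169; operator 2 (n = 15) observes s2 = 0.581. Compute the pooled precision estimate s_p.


s_p = sqrt(((n1-1)*s1^2 + (n2-1)*s2^2) / (n1+n2-2))
numerator = (9-1)*0.169^2 + (15-1)*0.581^2 = 0.228488 + 4.725854 = 4.954342
denominator = 9 + 15 - 2 = 22
s_p^2 = 4.954342 / 22 = 0.22519736
s_p = sqrt(0.22519736) = 0.4745

0.4745


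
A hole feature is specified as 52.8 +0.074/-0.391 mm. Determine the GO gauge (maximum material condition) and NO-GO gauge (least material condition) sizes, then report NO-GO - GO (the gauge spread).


GO = nominal - lower_tol (smallest hole = maximum material condition)
GO = 52.8 - 0.391 = 52.409
NO-GO = nominal + upper_tol (largest hole = least material condition)
NO-GO = 52.8 + 0.074 = 52.874
spread = NO-GO - GO = 52.874 - 52.409 = 0.4650

0.4650


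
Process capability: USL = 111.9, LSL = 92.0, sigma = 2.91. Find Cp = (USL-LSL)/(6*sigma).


Cp = (USL - LSL) / (6 * sigma)
= (111.9 - 92.0) / (6 * 2.91)
= 19.9000 / 17.4600
= 1.1397

1.1397


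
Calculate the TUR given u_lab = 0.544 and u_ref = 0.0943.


TUR = u_lab / u_ref
= 0.544 / 0.0943
= 5.7688

5.7688


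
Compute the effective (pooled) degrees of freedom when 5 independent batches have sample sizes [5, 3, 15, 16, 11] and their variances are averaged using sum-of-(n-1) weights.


nu = sum_i (n_i - 1)
nu = ((5 - 1) + (3 - 1) + (15 - 1) + (16 - 1) + (11 - 1))
nu = 4 + 2 + 14 + 15 + 10
nu = 45

45


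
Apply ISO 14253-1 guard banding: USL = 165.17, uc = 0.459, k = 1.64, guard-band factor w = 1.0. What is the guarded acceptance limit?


U = k * uc = 1.64 * 0.459 = 0.75276
guard band g = w * U = 1.0 * 0.75276 = 0.75276
AL = USL - g = 165.17 - 0.75276
AL = 164.4172

164.4172


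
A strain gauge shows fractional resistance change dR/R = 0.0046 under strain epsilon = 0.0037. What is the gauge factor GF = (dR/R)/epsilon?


GF = (dR/R) / epsilon
= 0.0046 / 0.0037
= 1.2432

1.2432


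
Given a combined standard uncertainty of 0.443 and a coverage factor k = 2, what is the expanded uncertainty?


U = k * uc
U = 2 * 0.443
U = 0.8860

0.8860


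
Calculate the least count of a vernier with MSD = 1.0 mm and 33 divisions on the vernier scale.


LC = MSD / n_div
= 1.0 / 33
= 0.0303

0.0303


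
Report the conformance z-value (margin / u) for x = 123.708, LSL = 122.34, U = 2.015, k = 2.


u = U / k = 2.015 / 2 = 1.0075
margin = |LSL - x| = |122.34 - 123.708| = 1.368
z = margin / u = 1.368 / 1.0075
z = 1.3578

1.3578


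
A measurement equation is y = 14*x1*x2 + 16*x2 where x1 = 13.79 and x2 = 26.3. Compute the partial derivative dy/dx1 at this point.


y = 14*x1*x2 + 16*x2
dy/dx1 = 14*x2
Evaluate at x2 = 26.3: c1 = 14 * 26.3
c1 = 368.2000

368.2000


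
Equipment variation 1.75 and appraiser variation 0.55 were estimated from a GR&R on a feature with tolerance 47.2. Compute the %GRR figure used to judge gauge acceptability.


GRR = sqrt(EV^2 + AV^2) = sqrt(1.75^2 + 0.55^2) = 1.8343936
%GRR = GRR / tol * 100 = 1.8343936 / 47.2 * 100
%GRR = 3.8864

3.8864


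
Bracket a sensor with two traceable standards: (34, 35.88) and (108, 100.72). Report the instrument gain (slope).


slope = (y2 - y1) / (x2 - x1)
= (100.72 - 35.88) / (108 - 34)
= 64.8400 / 74
= 0.8762

0.8762


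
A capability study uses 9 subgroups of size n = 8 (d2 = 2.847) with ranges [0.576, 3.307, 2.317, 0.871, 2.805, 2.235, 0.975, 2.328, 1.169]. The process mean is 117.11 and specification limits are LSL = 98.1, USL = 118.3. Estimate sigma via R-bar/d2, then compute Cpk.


R_bar = (0.576 + 3.307 + 2.317 + 0.871 + 2.805 + 2.235 + 0.975 + 2.328 + 1.169) / 9 = 1.8425556
sigma = R_bar / d2 = 1.8425556 / 2.847 = 0.64719199
Cp = (USL - LSL)/(6*sigma) = (118.3 - 98.1)/(6*0.64719199) = 5.2020
Cpu = (118.3 - 117.11)/(3*0.64719199) = 0.6129
Cpl = (117.11 - 98.1)/(3*0.64719199) = 9.7910
Cpk = min(Cpu, Cpl) = 0.6129

0.6129


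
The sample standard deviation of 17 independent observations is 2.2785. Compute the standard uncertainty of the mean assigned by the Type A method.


u_A = s / sqrt(n)
u_A = 2.2785 / sqrt(17)
u_A = 2.2785 / 4.1231056
u_A = 0.5526

0.5526


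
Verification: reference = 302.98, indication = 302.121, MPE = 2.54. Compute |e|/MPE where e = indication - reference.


e = indication - reference = 302.121 - 302.98 = -0.8590
|e| = 0.8590
ratio = |e| / MPE = 0.8590 / 2.54
ratio = 0.3382

0.3382


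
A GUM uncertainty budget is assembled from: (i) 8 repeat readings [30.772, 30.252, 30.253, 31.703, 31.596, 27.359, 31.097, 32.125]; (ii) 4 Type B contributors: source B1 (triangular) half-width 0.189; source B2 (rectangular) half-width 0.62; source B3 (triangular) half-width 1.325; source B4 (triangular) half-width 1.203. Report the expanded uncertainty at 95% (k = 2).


mean = (30.772 + 30.252 + 30.253 + 31.703 + 31.596 + 27.359 + 31.097 + 32.125) / 8 = 30.644625
s = sqrt(sum((x - mean)^2)/(n-1)) = 1.4899907
u_A = s / sqrt(n) = 1.4899907 / sqrt(8) = 0.52679126
u_B1 = 0.189 / sqrt(6) = 0.077158927
u_B2 = 0.62 / sqrt(3) = 0.35795717
u_B3 = 1.325 / sqrt(6) = 0.54092898
u_B4 = 1.203 / sqrt(6) = 0.49112269
uc = sqrt(0.52679126^2 + 0.077158927^2 + 0.35795717^2 + 0.54092898^2 + 0.49112269^2) = 0.97231761
U = k * uc = 2 * 0.97231761
U = 1.9446

1.9446


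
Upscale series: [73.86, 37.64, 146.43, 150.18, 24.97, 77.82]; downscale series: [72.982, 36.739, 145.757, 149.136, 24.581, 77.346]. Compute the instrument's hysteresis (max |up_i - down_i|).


|73.86 - 72.982| = 0.8780
|37.64 - 36.739| = 0.9010
|146.43 - 145.757| = 0.6730
|150.18 - 149.136| = 1.0440
|24.97 - 24.581| = 0.3890
|77.82 - 77.346| = 0.4740
hysteresis = max(diffs) = 1.0440

1.0440


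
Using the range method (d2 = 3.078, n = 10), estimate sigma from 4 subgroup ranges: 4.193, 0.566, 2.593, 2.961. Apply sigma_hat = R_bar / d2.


R_bar = (4.193 + 0.566 + 2.593 + 2.961) / 4
R_bar = 10.313 / 4 = 2.57825
sigma_hat = R_bar / d2 = 2.57825 / 3.078 = 0.8376

0.8376


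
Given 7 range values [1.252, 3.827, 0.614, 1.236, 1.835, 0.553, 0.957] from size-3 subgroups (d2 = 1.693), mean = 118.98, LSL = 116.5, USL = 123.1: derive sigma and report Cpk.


R_bar = (1.252 + 3.827 + 0.614 + 1.236 + 1.835 + 0.553 + 0.957) / 7 = 1.4677143
sigma = R_bar / d2 = 1.4677143 / 1.693 = 0.86693107
Cp = (USL - LSL)/(6*sigma) = (123.1 - 116.5)/(6*0.86693107) = 1.2688
Cpu = (123.1 - 118.98)/(3*0.86693107) = 1.5841
Cpl = (118.98 - 116.5)/(3*0.86693107) = 0.9536
Cpk = min(Cpu, Cpl) = 0.9536

0.9536


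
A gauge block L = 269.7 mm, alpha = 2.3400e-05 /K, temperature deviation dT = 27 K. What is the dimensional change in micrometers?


dL = L * alpha * dT
= 269.7 * 2.3400e-05 * 27
= 0.1703965 mm
dL_um = 0.1703965 * 1000 = 170.3965 um

170.3965


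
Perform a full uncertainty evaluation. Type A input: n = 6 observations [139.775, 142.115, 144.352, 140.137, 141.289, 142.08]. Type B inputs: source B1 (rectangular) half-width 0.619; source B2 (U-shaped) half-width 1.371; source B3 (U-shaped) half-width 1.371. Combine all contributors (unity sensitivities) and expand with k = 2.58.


mean = (139.775 + 142.115 + 144.352 + 140.137 + 141.289 + 142.08) / 6 = 141.6246667
s = sqrt(sum((x - mean)^2)/(n-1)) = 1.6512537
u_A = s / sqrt(n) = 1.6512537 / sqrt(6) = 0.6741215
u_B1 = 0.619 / sqrt(3) = 0.35737982
u_B2 = 1.371 / sqrt(2) = 0.9694434
u_B3 = 1.371 / sqrt(2) = 0.9694434
uc = sqrt(0.6741215^2 + 0.35737982^2 + 0.9694434^2 + 0.9694434^2) = 1.5690128
U = k * uc = 2.58 * 1.5690128
U = 4.0481

4.0481


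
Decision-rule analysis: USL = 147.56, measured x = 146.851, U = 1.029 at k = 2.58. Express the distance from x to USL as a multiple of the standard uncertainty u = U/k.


u = U / k = 1.029 / 2.58 = 0.39883721
margin = |USL - x| = |147.56 - 146.851| = 0.709
z = margin / u = 0.709 / 0.39883721
z = 1.7777

1.7777


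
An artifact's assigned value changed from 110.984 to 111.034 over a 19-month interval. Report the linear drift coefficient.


rate = (v2 - v1) / months
= (111.034 - 110.984) / 19
= 0.0500 / 19
= 0.0026

0.0026


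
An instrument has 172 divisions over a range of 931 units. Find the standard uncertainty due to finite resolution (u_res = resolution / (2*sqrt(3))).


resolution = range / divisions
resolution = 931 / 172 = 5.4127907
u_res = resolution / (2*sqrt(3))
u_res = 5.4127907 / 3.4641016
u_res = 1.5625

1.5625


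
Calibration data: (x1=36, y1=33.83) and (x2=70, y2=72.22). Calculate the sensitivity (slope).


slope = (y2 - y1) / (x2 - x1)
= (72.22 - 33.83) / (70 - 36)
= 38.3900 / 34
= 1.1291

1.1291


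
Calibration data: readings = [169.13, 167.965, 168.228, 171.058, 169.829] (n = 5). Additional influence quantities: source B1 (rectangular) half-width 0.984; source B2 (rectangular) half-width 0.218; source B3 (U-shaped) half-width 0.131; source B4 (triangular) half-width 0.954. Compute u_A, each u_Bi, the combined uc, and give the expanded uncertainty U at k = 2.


mean = (169.13 + 167.965 + 168.228 + 171.058 + 169.829) / 5 = 169.242
s = sqrt(sum((x - mean)^2)/(n-1)) = 1.2563732
u_A = s / sqrt(n) = 1.2563732 / sqrt(5) = 0.56186718
u_B1 = 0.984 / sqrt(3) = 0.56811266
u_B2 = 0.218 / sqrt(3) = 0.12586236
u_B3 = 0.131 / sqrt(2) = 0.092630988
u_B4 = 0.954 / sqrt(6) = 0.38946887
uc = sqrt(0.56186718^2 + 0.56811266^2 + 0.12586236^2 + 0.092630988^2 + 0.38946887^2) = 0.90252676
U = k * uc = 2 * 0.90252676
U = 1.8051

1.8051


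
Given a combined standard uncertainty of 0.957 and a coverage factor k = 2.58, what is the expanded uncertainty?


U = k * uc
U = 2.58 * 0.957
U = 2.4691

2.4691


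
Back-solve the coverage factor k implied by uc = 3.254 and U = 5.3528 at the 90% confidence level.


k = U / uc
k = 5.3528 / 3.254
k = 1.645

1.645


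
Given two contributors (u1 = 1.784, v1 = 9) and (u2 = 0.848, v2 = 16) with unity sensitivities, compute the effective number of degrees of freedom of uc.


uc = sqrt(u1^2 + u2^2) = sqrt(1.784^2 + 0.848^2) = 1.9752873
v_eff = uc^4 / (u1^4/v1 + u2^4/v2)
= 1.9752873^4 / (1.784^4/9 + 0.848^4/16)
= 15.22373 / 1.1577971
v_eff = 13.1489

13.1489


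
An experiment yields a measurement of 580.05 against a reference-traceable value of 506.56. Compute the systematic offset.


Systematic error = measured - true
= 580.05 - 506.56
= 73.4900

73.4900


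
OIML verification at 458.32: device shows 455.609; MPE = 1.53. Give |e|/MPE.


e = indication - reference = 455.609 - 458.32 = -2.7110
|e| = 2.7110
ratio = |e| / MPE = 2.7110 / 1.53
ratio = 1.7719

1.7719


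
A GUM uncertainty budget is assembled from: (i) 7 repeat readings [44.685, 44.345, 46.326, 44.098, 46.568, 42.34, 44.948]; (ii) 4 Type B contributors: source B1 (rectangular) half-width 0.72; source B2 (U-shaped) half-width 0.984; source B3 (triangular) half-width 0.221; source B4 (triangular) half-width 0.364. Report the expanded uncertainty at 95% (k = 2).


mean = (44.685 + 44.345 + 46.326 + 44.098 + 46.568 + 42.34 + 44.948) / 7 = 44.75857143
s = sqrt(sum((x - mean)^2)/(n-1)) = 1.4276463
u_A = s / sqrt(n) = 1.4276463 / sqrt(7) = 0.53959958
u_B1 = 0.72 / sqrt(3) = 0.41569219
u_B2 = 0.984 / sqrt(2) = 0.69579307
u_B3 = 0.221 / sqrt(6) = 0.090222872
u_B4 = 0.364 / sqrt(6) = 0.14860238
uc = sqrt(0.53959958^2 + 0.41569219^2 + 0.69579307^2 + 0.090222872^2 + 0.14860238^2) = 0.98909986
U = k * uc = 2 * 0.98909986
U = 1.9782

1.9782


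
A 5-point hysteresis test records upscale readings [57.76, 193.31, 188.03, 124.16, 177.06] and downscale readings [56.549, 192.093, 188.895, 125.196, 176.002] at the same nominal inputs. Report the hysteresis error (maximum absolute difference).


|57.76 - 56.549| = 1.2110
|193.31 - 192.093| = 1.2170
|188.03 - 188.895| = 0.8650
|124.16 - 125.196| = 1.0360
|177.06 - 176.002| = 1.0580
hysteresis = max(diffs) = 1.2170

1.2170


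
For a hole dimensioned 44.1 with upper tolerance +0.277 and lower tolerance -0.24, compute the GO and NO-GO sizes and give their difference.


GO = nominal - lower_tol (smallest hole = maximum material condition)
GO = 44.1 - 0.24 = 43.86
NO-GO = nominal + upper_tol (largest hole = least material condition)
NO-GO = 44.1 + 0.277 = 44.377
spread = NO-GO - GO = 44.377 - 43.86 = 0.5170

0.5170


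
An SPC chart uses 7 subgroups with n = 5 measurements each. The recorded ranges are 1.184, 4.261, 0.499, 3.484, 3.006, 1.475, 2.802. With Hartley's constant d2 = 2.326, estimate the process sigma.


R_bar = (1.184 + 4.261 + 0.499 + 3.484 + 3.006 + 1.475 + 2.802) / 7
R_bar = 16.711 / 7 = 2.3872857
sigma_hat = R_bar / d2 = 2.3872857 / 2.326 = 1.0263

1.0263


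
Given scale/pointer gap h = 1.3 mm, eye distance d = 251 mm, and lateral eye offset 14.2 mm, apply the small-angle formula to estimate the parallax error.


error = h * offset / d
= 1.3 * 14.2 / 251
= 0.0735

0.0735


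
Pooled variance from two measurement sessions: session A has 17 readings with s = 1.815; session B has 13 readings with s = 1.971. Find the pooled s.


s_p = sqrt(((n1-1)*s1^2 + (n2-1)*s2^2) / (n1+n2-2))
numerator = (17-1)*1.815^2 + (13-1)*1.971^2 = 52.7076 + 46.618092 = 99.325692
denominator = 17 + 13 - 2 = 28
s_p^2 = 99.325692 / 28 = 3.5473461
s_p = sqrt(3.5473461) = 1.8834

1.8834


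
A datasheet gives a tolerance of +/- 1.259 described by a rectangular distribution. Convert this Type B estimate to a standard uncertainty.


u_B = half_width / sqrt(3)
u_B = 1.259 / 1.7320508
u_B = 0.7269

0.7269


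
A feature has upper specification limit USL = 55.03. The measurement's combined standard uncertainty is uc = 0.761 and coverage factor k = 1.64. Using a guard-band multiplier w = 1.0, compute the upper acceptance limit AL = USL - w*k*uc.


U = k * uc = 1.64 * 0.761 = 1.24804
guard band g = w * U = 1.0 * 1.24804 = 1.24804
AL = USL - g = 55.03 - 1.24804
AL = 53.7820

53.7820


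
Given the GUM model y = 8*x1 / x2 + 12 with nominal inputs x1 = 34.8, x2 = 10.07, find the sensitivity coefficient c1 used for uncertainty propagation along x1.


y = 8*x1 / x2 + 12
dy/dx1 = 8/x2
Evaluate at x2 = 10.07: c1 = 8 / 10.07
c1 = 0.7944

0.7944


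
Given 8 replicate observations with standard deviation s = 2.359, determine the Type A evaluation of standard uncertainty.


u_A = s / sqrt(n)
u_A = 2.359 / sqrt(8)
u_A = 2.359 / 2.8284271
u_A = 0.8340

0.8340


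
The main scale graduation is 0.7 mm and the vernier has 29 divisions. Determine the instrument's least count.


LC = MSD / n_div
= 0.7 / 29
= 0.0241

0.0241


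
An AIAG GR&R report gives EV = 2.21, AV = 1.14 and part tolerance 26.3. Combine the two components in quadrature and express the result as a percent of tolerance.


GRR = sqrt(EV^2 + AV^2) = sqrt(2.21^2 + 1.14^2) = 2.4867046
%GRR = GRR / tol * 100 = 2.4867046 / 26.3 * 100
%GRR = 9.4552

9.4552


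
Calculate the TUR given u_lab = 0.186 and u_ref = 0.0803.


TUR = u_lab / u_ref
= 0.186 / 0.0803
= 2.3163

2.3163


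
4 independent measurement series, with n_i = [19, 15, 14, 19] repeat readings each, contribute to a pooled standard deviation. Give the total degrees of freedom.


nu = sum_i (n_i - 1)
nu = ((19 - 1) + (15 - 1) + (14 - 1) + (19 - 1))
nu = 18 + 14 + 13 + 18
nu = 63

63


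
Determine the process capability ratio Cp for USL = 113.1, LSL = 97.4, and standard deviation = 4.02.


Cp = (USL - LSL) / (6 * sigma)
= (113.1 - 97.4) / (6 * 4.02)
= 15.7000 / 24.1200
= 0.6509

0.6509


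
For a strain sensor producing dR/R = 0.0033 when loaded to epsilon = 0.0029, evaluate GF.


GF = (dR/R) / epsilon
= 0.0033 / 0.0029
= 1.1379

1.1379


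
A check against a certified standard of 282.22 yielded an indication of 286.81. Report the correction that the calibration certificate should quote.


Correction = standard - reading
= 282.22 - 286.81
= -4.5900

-4.5900


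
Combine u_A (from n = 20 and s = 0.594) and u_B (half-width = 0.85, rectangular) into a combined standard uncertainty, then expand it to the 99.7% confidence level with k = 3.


u_A = s / sqrt(n) = 0.594 / sqrt(20) = 0.13282244
u_B = half_width / sqrt(3) = 0.85 / sqrt(3) = 0.49074773
uc = sqrt(u_A^2 + u_B^2) = sqrt(0.13282244^2 + 0.49074773^2) = 0.5084045
U = k * uc = 3 * 0.5084045
U = 1.5252

1.5252


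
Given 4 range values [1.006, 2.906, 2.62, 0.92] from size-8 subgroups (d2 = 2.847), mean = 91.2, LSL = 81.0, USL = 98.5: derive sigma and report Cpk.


R_bar = (1.006 + 2.906 + 2.62 + 0.92) / 4 = 1.863
sigma = R_bar / d2 = 1.863 / 2.847 = 0.65437302
Cp = (USL - LSL)/(6*sigma) = (98.5 - 81.0)/(6*0.65437302) = 4.4572
Cpu = (98.5 - 91.2)/(3*0.65437302) = 3.7186
Cpl = (91.2 - 81.0)/(3*0.65437302) = 5.1958
Cpk = min(Cpu, Cpl) = 3.7186

3.7186


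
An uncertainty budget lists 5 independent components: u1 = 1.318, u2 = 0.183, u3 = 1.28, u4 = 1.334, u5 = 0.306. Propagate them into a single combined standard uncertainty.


uc = sqrt(1.318^2 + 0.183^2 + 1.28^2 + 1.334^2 + 0.306^2)
uc = sqrt(5.282205)
uc = 2.2983

2.2983


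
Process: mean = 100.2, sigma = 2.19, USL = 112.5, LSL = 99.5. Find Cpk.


Cpu = (USL - mean) / (3*sigma) = (112.5 - 100.2) / (3*2.19) = 1.8721
Cpl = (mean - LSL) / (3*sigma) = (100.2 - 99.5) / (3*2.19) = 0.1065
Cpk = min(Cpu, Cpl) = 0.1065

0.1065


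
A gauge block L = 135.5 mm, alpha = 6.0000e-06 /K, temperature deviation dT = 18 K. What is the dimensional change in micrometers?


dL = L * alpha * dT
= 135.5 * 6.0000e-06 * 18
= 0.0146340 mm
dL_um = 0.0146340 * 1000 = 14.6340 um

14.6340


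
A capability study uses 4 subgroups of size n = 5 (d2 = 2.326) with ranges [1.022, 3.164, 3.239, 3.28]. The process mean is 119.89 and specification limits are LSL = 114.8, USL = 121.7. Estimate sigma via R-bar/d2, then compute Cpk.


R_bar = (1.022 + 3.164 + 3.239 + 3.28) / 4 = 2.67625
sigma = R_bar / d2 = 2.67625 / 2.326 = 1.1505804
Cp = (USL - LSL)/(6*sigma) = (121.7 - 114.8)/(6*1.1505804) = 0.9995
Cpu = (121.7 - 119.89)/(3*1.1505804) = 0.5244
Cpl = (119.89 - 114.8)/(3*1.1505804) = 1.4746
Cpk = min(Cpu, Cpl) = 0.5244

0.5244


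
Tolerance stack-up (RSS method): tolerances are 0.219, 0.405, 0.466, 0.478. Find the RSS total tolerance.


RSS = sqrt(0.219^2 + 0.405^2 + 0.466^2 + 0.478^2)
= sqrt(0.657626)
= 0.8109

0.8109


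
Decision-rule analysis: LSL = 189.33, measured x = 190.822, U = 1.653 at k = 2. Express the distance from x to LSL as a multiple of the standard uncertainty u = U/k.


u = U / k = 1.653 / 2 = 0.8265
margin = |LSL - x| = |189.33 - 190.822| = 1.492
z = margin / u = 1.492 / 0.8265
z = 1.8052

1.8052


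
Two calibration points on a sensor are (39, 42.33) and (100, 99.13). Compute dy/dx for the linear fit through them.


slope = (y2 - y1) / (x2 - x1)
= (99.13 - 42.33) / (100 - 39)
= 56.8000 / 61
= 0.9311

0.9311


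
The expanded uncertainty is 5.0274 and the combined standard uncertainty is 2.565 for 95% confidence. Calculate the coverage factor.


k = U / uc
k = 5.0274 / 2.565
k = 1.96

1.96


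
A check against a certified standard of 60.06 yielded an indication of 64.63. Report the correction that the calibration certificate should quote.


Correction = standard - reading
= 60.06 - 64.63
= -4.5700

-4.5700


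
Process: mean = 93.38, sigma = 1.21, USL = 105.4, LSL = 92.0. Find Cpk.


Cpu = (USL - mean) / (3*sigma) = (105.4 - 93.38) / (3*1.21) = 3.3113
Cpl = (mean - LSL) / (3*sigma) = (93.38 - 92.0) / (3*1.21) = 0.3802
Cpk = min(Cpu, Cpl) = 0.3802

0.3802


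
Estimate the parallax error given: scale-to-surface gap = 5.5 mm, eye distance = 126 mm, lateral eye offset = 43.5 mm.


error = h * offset / d
= 5.5 * 43.5 / 126
= 1.8988

1.8988


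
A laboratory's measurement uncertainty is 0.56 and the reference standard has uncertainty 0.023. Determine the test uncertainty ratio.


TUR = u_lab / u_ref
= 0.56 / 0.023
= 24.3478

24.3478


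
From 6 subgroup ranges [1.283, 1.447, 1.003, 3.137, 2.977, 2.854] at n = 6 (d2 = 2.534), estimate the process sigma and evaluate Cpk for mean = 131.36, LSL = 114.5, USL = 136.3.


R_bar = (1.283 + 1.447 + 1.003 + 3.137 + 2.977 + 2.854) / 6 = 2.1168333
sigma = R_bar / d2 = 2.1168333 / 2.534 = 0.83537226
Cp = (USL - LSL)/(6*sigma) = (136.3 - 114.5)/(6*0.83537226) = 4.3494
Cpu = (136.3 - 131.36)/(3*0.83537226) = 1.9712
Cpl = (131.36 - 114.5)/(3*0.83537226) = 6.7275
Cpk = min(Cpu, Cpl) = 1.9712

1.9712


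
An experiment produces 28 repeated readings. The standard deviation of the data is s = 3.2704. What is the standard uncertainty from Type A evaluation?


u_A = s / sqrt(n)
u_A = 3.2704 / sqrt(28)
u_A = 3.2704 / 5.2915026
u_A = 0.6180

0.6180


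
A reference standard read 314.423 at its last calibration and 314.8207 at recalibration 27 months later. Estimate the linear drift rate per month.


rate = (v2 - v1) / months
= (314.8207 - 314.423) / 27
= 0.3977 / 27
= 0.0147

0.0147


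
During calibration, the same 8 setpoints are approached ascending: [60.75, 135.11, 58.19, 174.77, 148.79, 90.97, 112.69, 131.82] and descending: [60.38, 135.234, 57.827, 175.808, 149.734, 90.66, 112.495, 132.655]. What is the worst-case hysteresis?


|60.75 - 60.38| = 0.3700
|135.11 - 135.234| = 0.1240
|58.19 - 57.827| = 0.3630
|174.77 - 175.808| = 1.0380
|148.79 - 149.734| = 0.9440
|90.97 - 90.66| = 0.3100
|112.69 - 112.495| = 0.1950
|131.82 - 132.655| = 0.8350
hysteresis = max(diffs) = 1.0380

1.0380


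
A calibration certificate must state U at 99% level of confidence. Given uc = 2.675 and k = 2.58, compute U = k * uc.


U = k * uc
U = 2.58 * 2.675
U = 6.9015

6.9015


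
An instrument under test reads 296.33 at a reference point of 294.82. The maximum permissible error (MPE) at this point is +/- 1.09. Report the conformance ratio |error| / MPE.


e = indication - reference = 296.33 - 294.82 = 1.5100
|e| = 1.5100
ratio = |e| / MPE = 1.5100 / 1.09
ratio = 1.3853

1.3853


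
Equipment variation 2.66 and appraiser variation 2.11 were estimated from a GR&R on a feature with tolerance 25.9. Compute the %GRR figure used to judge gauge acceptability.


GRR = sqrt(EV^2 + AV^2) = sqrt(2.66^2 + 2.11^2) = 3.3952467
%GRR = GRR / tol * 100 = 3.3952467 / 25.9 * 100
%GRR = 13.1091

13.1091


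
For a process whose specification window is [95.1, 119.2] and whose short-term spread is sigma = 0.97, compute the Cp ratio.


Cp = (USL - LSL) / (6 * sigma)
= (119.2 - 95.1) / (6 * 0.97)
= 24.1000 / 5.8200
= 4.1409

4.1409


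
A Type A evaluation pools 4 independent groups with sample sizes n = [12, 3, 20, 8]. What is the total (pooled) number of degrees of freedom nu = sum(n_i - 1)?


nu = sum_i (n_i - 1)
nu = ((12 - 1) + (3 - 1) + (20 - 1) + (8 - 1))
nu = 11 + 2 + 19 + 7
nu = 39

39


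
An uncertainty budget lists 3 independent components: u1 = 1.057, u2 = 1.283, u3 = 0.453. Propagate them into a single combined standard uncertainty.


uc = sqrt(1.057^2 + 1.283^2 + 0.453^2)
uc = sqrt(2.968547)
uc = 1.7229

1.7229


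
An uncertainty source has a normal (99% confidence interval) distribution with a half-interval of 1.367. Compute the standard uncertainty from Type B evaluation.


u_B = half_width / 2.576
u_B = 1.367 / 2.576
u_B = 0.5307

0.5307


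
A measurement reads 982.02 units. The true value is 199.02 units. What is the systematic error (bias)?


Systematic error = measured - true
= 982.02 - 199.02
= 783.0000

783.0000


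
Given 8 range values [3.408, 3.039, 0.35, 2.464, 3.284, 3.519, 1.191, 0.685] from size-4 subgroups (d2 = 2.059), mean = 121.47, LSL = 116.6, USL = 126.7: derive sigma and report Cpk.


R_bar = (3.408 + 3.039 + 0.35 + 2.464 + 3.284 + 3.519 + 1.191 + 0.685) / 8 = 2.2425
sigma = R_bar / d2 = 2.2425 / 2.059 = 1.0891209
Cp = (USL - LSL)/(6*sigma) = (126.7 - 116.6)/(6*1.0891209) = 1.5456
Cpu = (126.7 - 121.47)/(3*1.0891209) = 1.6007
Cpl = (121.47 - 116.6)/(3*1.0891209) = 1.4905
Cpk = min(Cpu, Cpl) = 1.4905

1.4905


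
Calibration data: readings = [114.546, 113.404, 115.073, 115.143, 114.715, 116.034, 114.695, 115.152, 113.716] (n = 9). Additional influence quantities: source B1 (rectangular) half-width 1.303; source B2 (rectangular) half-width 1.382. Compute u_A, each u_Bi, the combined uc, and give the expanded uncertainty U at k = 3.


mean = (114.546 + 113.404 + 115.073 + 115.143 + 114.715 + 116.034 + 114.695 + 115.152 + 113.716) / 9 = 114.7197778
s = sqrt(sum((x - mean)^2)/(n-1)) = 0.78958498
u_A = s / sqrt(n) = 0.78958498 / sqrt(9) = 0.26319499
u_B1 = 1.303 / sqrt(3) = 0.7522874
u_B2 = 1.382 / sqrt(3) = 0.79789807
uc = sqrt(0.26319499^2 + 0.7522874^2 + 0.79789807^2) = 1.1277629
U = k * uc = 3 * 1.1277629
U = 3.3833

3.3833


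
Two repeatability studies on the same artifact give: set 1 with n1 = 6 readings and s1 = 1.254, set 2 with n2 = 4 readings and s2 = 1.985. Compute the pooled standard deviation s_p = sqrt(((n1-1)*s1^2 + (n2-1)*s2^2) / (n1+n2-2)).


s_p = sqrt(((n1-1)*s1^2 + (n2-1)*s2^2) / (n1+n2-2))
numerator = (6-1)*1.254^2 + (4-1)*1.985^2 = 7.86258 + 11.820675 = 19.683255
denominator = 6 + 4 - 2 = 8
s_p^2 = 19.683255 / 8 = 2.4604069
s_p = sqrt(2.4604069) = 1.5686

1.5686


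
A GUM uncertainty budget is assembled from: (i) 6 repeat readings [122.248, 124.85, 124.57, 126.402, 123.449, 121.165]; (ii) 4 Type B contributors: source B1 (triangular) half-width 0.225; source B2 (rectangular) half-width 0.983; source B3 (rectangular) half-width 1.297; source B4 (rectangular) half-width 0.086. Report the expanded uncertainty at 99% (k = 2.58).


mean = (122.248 + 124.85 + 124.57 + 126.402 + 123.449 + 121.165) / 6 = 123.7806667
s = sqrt(sum((x - mean)^2)/(n-1)) = 1.8941326
u_A = s / sqrt(n) = 1.8941326 / sqrt(6) = 0.7732764
u_B1 = 0.225 / sqrt(6) = 0.091855865
u_B2 = 0.983 / sqrt(3) = 0.56753531
u_B3 = 1.297 / sqrt(3) = 0.7488233
u_B4 = 0.086 / sqrt(3) = 0.049652123
uc = sqrt(0.7732764^2 + 0.091855865^2 + 0.56753531^2 + 0.7488233^2 + 0.049652123^2) = 1.2213484
U = k * uc = 2.58 * 1.2213484
U = 3.1511

3.1511


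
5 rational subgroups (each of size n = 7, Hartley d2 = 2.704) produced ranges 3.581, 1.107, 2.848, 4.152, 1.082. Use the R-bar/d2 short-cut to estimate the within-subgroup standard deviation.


R_bar = (3.581 + 1.107 + 2.848 + 4.152 + 1.082) / 5
R_bar = 12.77 / 5 = 2.554
sigma_hat = R_bar / d2 = 2.554 / 2.704 = 0.9445

0.9445
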